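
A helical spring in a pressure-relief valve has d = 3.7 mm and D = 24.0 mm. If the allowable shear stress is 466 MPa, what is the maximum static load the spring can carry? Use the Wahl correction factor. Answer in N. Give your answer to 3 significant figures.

C = D/d = 24.0/3.7 = 6.4865
K_W = (4C−1)/(4C−4) + 0.615/C = 24.946/21.946 + 0.0948 = 1.2315
τ_max = K·8FD/(πd³) → F_max = τ_allow·πd³/(8DK)
F_max = 466·π·3.7³/(8·24.0·1.2315) = 74155/236.45 = 313.62 N

314 N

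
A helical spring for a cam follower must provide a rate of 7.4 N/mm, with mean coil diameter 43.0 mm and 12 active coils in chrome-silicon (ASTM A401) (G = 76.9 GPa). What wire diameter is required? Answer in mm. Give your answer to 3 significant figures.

5.21 mm

d = (8D³N_a·k / G)^(1/4) = (8·43.0³·12·7.4 / (76.9×10³))^0.25
  = (734.48)^0.25 = 5.2059 mm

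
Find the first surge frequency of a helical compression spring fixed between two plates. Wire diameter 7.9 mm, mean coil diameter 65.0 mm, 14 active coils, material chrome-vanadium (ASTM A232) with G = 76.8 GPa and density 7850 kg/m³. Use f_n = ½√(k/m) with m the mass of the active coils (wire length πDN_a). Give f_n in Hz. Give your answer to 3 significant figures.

k = Gd⁴/(8D³N_a) = (76.8×10³)(7.9⁴)/(8·65.0³·14) = 9.7255 N/mm = 9725.5 N/m
Wire length L = πDN_a = π·65.0·14 = 2858.8 mm
m = ρ·(πd²/4)·L = 7850 × 49.017×10⁻⁶ m² × 2.8588 m = 1.1 kg
f_n = ½√(k/m) = 0.5·√(9725.5/1.1) = 0.5·√(8841.1) = 47.014 Hz

47.0 Hz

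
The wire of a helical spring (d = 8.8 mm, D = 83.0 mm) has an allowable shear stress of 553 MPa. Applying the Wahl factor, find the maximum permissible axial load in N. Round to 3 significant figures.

C = D/d = 83.0/8.8 = 9.4318
K_W = (4C−1)/(4C−4) + 0.615/C = 36.727/33.727 + 0.0652 = 1.1542
τ_max = K·8FD/(πd³) → F_max = τ_allow·πd³/(8DK)
F_max = 553·π·8.8³/(8·83.0·1.1542) = 1.1839e+06/766.36 = 1544.9 N

1540 N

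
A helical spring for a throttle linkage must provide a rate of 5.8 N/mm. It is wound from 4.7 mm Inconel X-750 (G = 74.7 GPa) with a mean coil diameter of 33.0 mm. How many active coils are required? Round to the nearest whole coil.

N_a = Gd⁴/(8D³k) = (74.7×10³ × 4.7⁴)/(8 × 33.0³ × 5.8)
    = 3.64512e+07 / 1.66748e+06 = 21.86 → 22 coils

22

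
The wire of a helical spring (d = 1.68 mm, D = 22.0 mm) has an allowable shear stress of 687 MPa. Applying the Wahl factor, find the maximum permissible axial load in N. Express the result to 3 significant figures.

52.4 N

C = D/d = 22.0/1.68 = 13.0952
K_W = (4C−1)/(4C−4) + 0.615/C = 51.381/48.381 + 0.0470 = 1.1090
τ_max = K·8FD/(πd³) → F_max = τ_allow·πd³/(8DK)
F_max = 687·π·1.68³/(8·22.0·1.1090) = 10234/195.18 = 52.433 N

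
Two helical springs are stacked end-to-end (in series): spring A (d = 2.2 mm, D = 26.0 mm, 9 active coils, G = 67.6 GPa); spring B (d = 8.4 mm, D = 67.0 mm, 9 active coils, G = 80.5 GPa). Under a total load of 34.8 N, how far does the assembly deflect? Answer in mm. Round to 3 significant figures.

29.7 mm

k_A = Gd⁴/(8D³N_a) = (67.6×10³)(2.2⁴)/(8·26.0³·9) = 1.2514 N/mm
k_B = Gd⁴/(8D³N_a) = (80.5×10³)(8.4⁴)/(8·67.0³·9) = 18.508 N/mm
Series: 1/k_eq = 1/1.2514 + 1/18.508 = 0.85316; k_eq = 1.1721 N/mm
δ = F/k_eq = 34.8/1.1721 = 29.69 mm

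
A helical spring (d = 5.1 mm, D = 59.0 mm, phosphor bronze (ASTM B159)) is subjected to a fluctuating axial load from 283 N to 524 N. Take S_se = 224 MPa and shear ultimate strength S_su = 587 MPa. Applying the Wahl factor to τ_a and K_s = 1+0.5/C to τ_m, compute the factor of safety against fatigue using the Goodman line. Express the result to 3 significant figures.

0.668

C = D/d = 59.0/5.1 = 11.5686; K_W = (4C−1)/(4C−4)+0.615/C = 1.1241; K_s = 1+0.5/C = 1.0432
F_a = (F_max−F_min)/2 = 120.5 N; F_m = (F_max+F_min)/2 = 403.5 N
τ_a = K_W·8F_aD/(πd³) = 1.1241 × 136.48 = 153.42 MPa
τ_m = K_s·8F_mD/(πd³) = 1.0432 × 457.01 = 476.76 MPa
Goodman: 1/n_f = τ_a/S_se + τ_m/S_su = 153.42/224 + 476.76/587 = 0.68491 + 0.81220 = 1.4971
n_f = 1/1.4971 = 0.668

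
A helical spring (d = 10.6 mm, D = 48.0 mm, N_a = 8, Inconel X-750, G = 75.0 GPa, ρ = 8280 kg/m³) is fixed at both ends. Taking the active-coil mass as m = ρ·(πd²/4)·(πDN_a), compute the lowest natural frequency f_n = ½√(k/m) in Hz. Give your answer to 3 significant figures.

195 Hz

k = Gd⁴/(8D³N_a) = (75.0×10³)(10.6⁴)/(8·48.0³·8) = 133.78 N/mm = 1.3378e+05 N/m
Wire length L = πDN_a = π·48.0·8 = 1206.4 mm
m = ρ·(πd²/4)·L = 8280 × 88.247×10⁻⁶ m² × 1.2064 m = 0.88148 kg
f_n = ½√(k/m) = 0.5·√(1.3378e+05/0.88148) = 0.5·√(1.5176e+05) = 194.78 Hz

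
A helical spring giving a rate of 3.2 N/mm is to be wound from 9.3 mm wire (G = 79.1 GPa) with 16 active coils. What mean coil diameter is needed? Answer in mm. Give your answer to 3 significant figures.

D = (Gd⁴/(8N_a·k))^(1/3) = (79.1×10³·9.3⁴/(8·16·3.2))^(1/3)
  = (1.4446e+06)^(1/3) = 113.0445 mm

113 mm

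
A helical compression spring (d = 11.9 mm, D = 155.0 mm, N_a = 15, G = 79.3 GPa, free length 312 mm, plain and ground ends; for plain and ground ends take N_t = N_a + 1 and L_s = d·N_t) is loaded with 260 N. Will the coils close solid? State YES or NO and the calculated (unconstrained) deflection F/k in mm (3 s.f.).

k = Gd⁴/(8D³N_a) = (79.3×10³)(11.9⁴)/(8·155.0³·15) = 3.5586 N/mm
N_t = 16; L_s = 11.9·16 = 190.4 mm; δ_solid = L₀ − L_s = 312 − 190.4 = 121.6 mm
δ = F/k = 260/3.5586 = 73.062 mm
δ < δ_solid → spring does not go solid

NO, δ = 73.1 mm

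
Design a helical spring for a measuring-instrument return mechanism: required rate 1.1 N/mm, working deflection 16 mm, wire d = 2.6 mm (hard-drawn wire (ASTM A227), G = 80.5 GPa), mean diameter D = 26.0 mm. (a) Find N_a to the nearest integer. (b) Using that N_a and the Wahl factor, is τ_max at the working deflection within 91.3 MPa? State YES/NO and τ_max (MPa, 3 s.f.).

N_a = Gd⁴/(8D³k) = (80.5×10³)(2.6⁴)/(8·26.0³·1.1) = 23.78 → N_a = 24
Actual rate k = Gd⁴/(8D³·24) = 1.0901 N/mm
Working load F = kδ = 1.0901·16 = 17.442 N
C = 26.0/2.6 = 10.0000; K_W = (4C−1)/(4C−4)+0.615/C = 1.1448
τ_max = K_W·8FD/(πd³) = 1.1448·65.702 = 75.218 MPa
τ_max ≤ 91.3 MPa → acceptable

(a) 24 coils; (b) YES, τ_max = 75.2 MPa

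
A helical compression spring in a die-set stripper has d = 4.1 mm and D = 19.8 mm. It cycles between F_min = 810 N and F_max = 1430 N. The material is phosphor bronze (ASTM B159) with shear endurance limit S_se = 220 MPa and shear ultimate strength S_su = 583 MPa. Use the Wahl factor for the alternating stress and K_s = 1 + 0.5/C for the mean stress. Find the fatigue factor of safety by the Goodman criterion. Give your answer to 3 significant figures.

0.343

C = D/d = 19.8/4.1 = 4.8293; K_W = (4C−1)/(4C−4)+0.615/C = 1.3232; K_s = 1+0.5/C = 1.1035
F_a = (F_max−F_min)/2 = 310 N; F_m = (F_max+F_min)/2 = 1120 N
τ_a = K_W·8F_aD/(πd³) = 1.3232 × 226.79 = 300.08 MPa
τ_m = K_s·8F_mD/(πd³) = 1.1035 × 819.35 = 904.19 MPa
Goodman: 1/n_f = τ_a/S_se + τ_m/S_su = 300.08/220 + 904.19/583 = 1.36402 + 1.55092 = 2.9149
n_f = 1/2.9149 = 0.3431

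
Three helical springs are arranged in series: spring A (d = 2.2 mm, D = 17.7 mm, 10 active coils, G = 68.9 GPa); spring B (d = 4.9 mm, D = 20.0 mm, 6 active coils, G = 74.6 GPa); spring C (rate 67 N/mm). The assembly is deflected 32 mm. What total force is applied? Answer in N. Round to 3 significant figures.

k_A = Gd⁴/(8D³N_a) = (68.9×10³)(2.2⁴)/(8·17.7³·10) = 3.6383 N/mm
k_B = Gd⁴/(8D³N_a) = (74.6×10³)(4.9⁴)/(8·20.0³·6) = 111.99 N/mm
Series: 1/k_eq = 1/3.6383 + 1/111.99 + 1/67 = 0.29871; k_eq = 3.3478 N/mm
F = k_eq·δ = 3.3478·32 = 107.13 N

107 N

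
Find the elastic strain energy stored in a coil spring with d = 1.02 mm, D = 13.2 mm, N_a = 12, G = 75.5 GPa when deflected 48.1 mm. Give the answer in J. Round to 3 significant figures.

k = Gd⁴/(8D³N_a) = (75.5×10³)(1.02⁴)/(8·13.2³·12) = 0.37013 N/mm
U = ½kδ² = 0.5 × 0.37013 × 48.1² = 428.17 N·mm = 0.42817 J

0.428 J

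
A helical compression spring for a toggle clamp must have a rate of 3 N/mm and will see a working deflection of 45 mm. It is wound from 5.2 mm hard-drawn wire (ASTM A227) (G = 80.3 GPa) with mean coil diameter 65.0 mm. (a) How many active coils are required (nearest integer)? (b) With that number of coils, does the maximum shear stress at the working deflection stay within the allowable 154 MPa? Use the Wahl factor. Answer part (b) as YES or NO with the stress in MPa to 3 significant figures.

(a) 9 coils; (b) NO, τ_max = 175 MPa

N_a = Gd⁴/(8D³k) = (80.3×10³)(5.2⁴)/(8·65.0³·3) = 8.908 → N_a = 9
Actual rate k = Gd⁴/(8D³·9) = 2.9693 N/mm
Working load F = kδ = 2.9693·45 = 133.62 N
C = 65.0/5.2 = 12.5000; K_W = (4C−1)/(4C−4)+0.615/C = 1.1144
τ_max = K_W·8FD/(πd³) = 1.1144·157.29 = 175.29 MPa
τ_max > 154 MPa → exceeds allowable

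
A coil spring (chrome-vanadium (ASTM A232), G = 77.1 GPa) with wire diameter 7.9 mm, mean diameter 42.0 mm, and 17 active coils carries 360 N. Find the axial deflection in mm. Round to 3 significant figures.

k = Gd⁴/(8D³N_a) = (77.1×10³)(7.9⁴)/(8·42.0³·17) = 29.804 N/mm
δ = F/k = 360 / 29.804 = 12.079 mm

12.1 mm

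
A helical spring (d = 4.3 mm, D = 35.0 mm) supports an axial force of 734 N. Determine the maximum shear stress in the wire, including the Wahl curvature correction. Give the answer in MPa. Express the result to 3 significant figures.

971 MPa

Spring index C = D/d = 35.0/4.3 = 8.1395
K_W = (4C−1)/(4C−4) + 0.615/C = 31.558/28.558 + 0.0756 = 1.1806
τ₀ = 8FD/(πd³) = 8·734·35.0/(π·4.3³) = 205520/249.78 = 822.81 MPa
τ_max = K·τ₀ = 1.1806 × 822.81 = 971.41 MPa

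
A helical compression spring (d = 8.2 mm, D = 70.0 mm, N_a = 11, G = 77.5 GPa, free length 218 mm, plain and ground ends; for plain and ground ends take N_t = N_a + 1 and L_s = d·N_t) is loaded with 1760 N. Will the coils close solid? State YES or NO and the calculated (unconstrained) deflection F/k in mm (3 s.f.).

k = Gd⁴/(8D³N_a) = (77.5×10³)(8.2⁴)/(8·70.0³·11) = 11.609 N/mm
N_t = 12; L_s = 8.2·12 = 98.4 mm; δ_solid = L₀ − L_s = 218 − 98.4 = 119.6 mm
δ = F/k = 1760/11.609 = 151.61 mm
δ ≥ δ_solid → spring goes solid

YES, δ = 152 mm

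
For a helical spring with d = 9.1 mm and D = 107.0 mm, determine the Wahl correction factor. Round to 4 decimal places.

C = D/d = 107.0/9.1 = 11.7582
K_W = (4C−1)/(4C−4) + 0.615/C = 46.033/43.033 + 0.0523 = 1.1220

1.1220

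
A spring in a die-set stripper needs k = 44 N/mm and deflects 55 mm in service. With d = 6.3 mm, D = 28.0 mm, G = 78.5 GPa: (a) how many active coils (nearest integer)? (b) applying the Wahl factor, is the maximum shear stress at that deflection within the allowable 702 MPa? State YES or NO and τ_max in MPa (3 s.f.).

N_a = Gd⁴/(8D³k) = (78.5×10³)(6.3⁴)/(8·28.0³·44) = 16 → N_a = 16
Actual rate k = Gd⁴/(8D³·16) = 44.01 N/mm
Working load F = kδ = 44.01·55 = 2420.5 N
C = 28.0/6.3 = 4.4444; K_W = (4C−1)/(4C−4)+0.615/C = 1.3561
τ_max = K_W·8FD/(πd³) = 1.3561·690.22 = 936.02 MPa
τ_max > 702 MPa → exceeds allowable

(a) 16 coils; (b) NO, τ_max = 936 MPa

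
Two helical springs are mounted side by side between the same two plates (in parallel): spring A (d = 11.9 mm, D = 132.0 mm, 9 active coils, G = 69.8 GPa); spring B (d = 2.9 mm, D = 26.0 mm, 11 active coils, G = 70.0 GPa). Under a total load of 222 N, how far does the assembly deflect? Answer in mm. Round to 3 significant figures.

19.0 mm

k_A = Gd⁴/(8D³N_a) = (69.8×10³)(11.9⁴)/(8·132.0³·9) = 8.4526 N/mm
k_B = Gd⁴/(8D³N_a) = (70.0×10³)(2.9⁴)/(8·26.0³·11) = 3.201 N/mm
Parallel: k_eq = 8.4526 + 3.201 = 11.654 N/mm
δ = F/k_eq = 222/11.654 = 19.05 mm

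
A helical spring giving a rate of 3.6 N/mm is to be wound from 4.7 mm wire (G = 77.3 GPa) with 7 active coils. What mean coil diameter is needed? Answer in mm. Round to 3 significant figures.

57.2 mm

D = (Gd⁴/(8N_a·k))^(1/3) = (77.3×10³·4.7⁴/(8·7·3.6))^(1/3)
  = (187103)^(1/3) = 57.1953 mm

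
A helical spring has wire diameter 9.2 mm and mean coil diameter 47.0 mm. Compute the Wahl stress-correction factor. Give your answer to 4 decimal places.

C = D/d = 47.0/9.2 = 5.1087
K_W = (4C−1)/(4C−4) + 0.615/C = 19.435/16.435 + 0.1204 = 1.3029

1.3029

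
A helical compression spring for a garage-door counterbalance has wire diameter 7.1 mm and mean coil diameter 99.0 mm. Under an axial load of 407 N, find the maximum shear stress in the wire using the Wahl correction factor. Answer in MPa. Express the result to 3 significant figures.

316 MPa

Spring index C = D/d = 99.0/7.1 = 13.9437
K_W = (4C−1)/(4C−4) + 0.615/C = 54.775/51.775 + 0.0441 = 1.1020
τ₀ = 8FD/(πd³) = 8·407·99.0/(π·7.1³) = 322344/1124.4 = 286.68 MPa
τ_max = K·τ₀ = 1.1020 × 286.68 = 315.93 MPa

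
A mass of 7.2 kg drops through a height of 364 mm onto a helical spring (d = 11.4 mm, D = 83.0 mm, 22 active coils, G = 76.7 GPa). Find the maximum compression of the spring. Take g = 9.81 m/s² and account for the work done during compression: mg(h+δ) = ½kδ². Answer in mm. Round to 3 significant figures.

k = Gd⁴/(8D³N_a) = (76.7×10³)(11.4⁴)/(8·83.0³·22) = 12.873 N/mm
W = mg = 7.2 × 9.81 = 70.632 N
½kδ² − Wδ − Wh = 0 → δ = (W + √(W² + 2kWh))/k
δ = (70.632 + √(4988.9 + 661913))/12.873 = (70.632 + 816.64)/12.873 = 68.927 mm

68.9 mm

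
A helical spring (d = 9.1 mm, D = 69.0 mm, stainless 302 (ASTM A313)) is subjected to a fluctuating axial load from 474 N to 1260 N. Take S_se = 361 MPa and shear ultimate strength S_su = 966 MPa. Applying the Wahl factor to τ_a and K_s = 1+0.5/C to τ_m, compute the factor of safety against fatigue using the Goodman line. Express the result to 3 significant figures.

C = D/d = 69.0/9.1 = 7.5824; K_W = (4C−1)/(4C−4)+0.615/C = 1.1950; K_s = 1+0.5/C = 1.0659
F_a = (F_max−F_min)/2 = 393 N; F_m = (F_max+F_min)/2 = 867 N
τ_a = K_W·8F_aD/(πd³) = 1.1950 × 91.634 = 109.51 MPa
τ_m = K_s·8F_mD/(πd³) = 1.0659 × 202.15 = 215.49 MPa
Goodman: 1/n_f = τ_a/S_se + τ_m/S_su = 109.51/361 + 215.49/966 = 0.30334 + 0.22307 = 0.52641
n_f = 1/0.52641 = 1.9

1.90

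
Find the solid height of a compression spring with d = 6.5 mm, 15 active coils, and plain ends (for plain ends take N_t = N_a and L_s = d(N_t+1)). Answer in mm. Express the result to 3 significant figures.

104 mm

plain ends: N_t = N_a = 15
L_s = d·(N_t+1) = 6.5 × 16 = 104 mm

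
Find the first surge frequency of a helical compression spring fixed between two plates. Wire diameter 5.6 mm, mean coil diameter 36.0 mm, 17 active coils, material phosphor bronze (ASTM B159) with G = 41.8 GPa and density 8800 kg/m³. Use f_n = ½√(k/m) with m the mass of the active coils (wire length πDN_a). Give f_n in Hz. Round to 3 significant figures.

62.3 Hz

k = Gd⁴/(8D³N_a) = (41.8×10³)(5.6⁴)/(8·36.0³·17) = 6.4786 N/mm = 6478.6 N/m
Wire length L = πDN_a = π·36.0·17 = 1922.7 mm
m = ρ·(πd²/4)·L = 8800 × 24.63×10⁻⁶ m² × 1.9227 m = 0.41673 kg
f_n = ½√(k/m) = 0.5·√(6478.6/0.41673) = 0.5·√(15546) = 62.343 Hz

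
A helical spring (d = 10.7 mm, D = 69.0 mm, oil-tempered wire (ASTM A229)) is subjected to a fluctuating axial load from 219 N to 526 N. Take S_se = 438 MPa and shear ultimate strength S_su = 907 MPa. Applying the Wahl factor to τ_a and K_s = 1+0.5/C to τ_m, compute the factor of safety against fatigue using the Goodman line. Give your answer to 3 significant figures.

7.97

C = D/d = 69.0/10.7 = 6.4486; K_W = (4C−1)/(4C−4)+0.615/C = 1.2330; K_s = 1+0.5/C = 1.0775
F_a = (F_max−F_min)/2 = 153.5 N; F_m = (F_max+F_min)/2 = 372.5 N
τ_a = K_W·8F_aD/(πd³) = 1.2330 × 22.016 = 27.147 MPa
τ_m = K_s·8F_mD/(πd³) = 1.0775 × 53.427 = 57.57 MPa
Goodman: 1/n_f = τ_a/S_se + τ_m/S_su = 27.147/438 + 57.57/907 = 0.06198 + 0.06347 = 0.12545
n_f = 1/0.12545 = 7.971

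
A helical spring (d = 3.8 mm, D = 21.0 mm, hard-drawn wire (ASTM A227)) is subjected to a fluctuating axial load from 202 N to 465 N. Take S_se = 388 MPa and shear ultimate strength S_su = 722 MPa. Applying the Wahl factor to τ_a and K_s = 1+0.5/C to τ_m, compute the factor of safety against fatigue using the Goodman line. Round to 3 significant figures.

C = D/d = 21.0/3.8 = 5.5263; K_W = (4C−1)/(4C−4)+0.615/C = 1.2770; K_s = 1+0.5/C = 1.0905
F_a = (F_max−F_min)/2 = 131.5 N; F_m = (F_max+F_min)/2 = 333.5 N
τ_a = K_W·8F_aD/(πd³) = 1.2770 × 128.15 = 163.65 MPa
τ_m = K_s·8F_mD/(πd³) = 1.0905 × 325.02 = 354.42 MPa
Goodman: 1/n_f = τ_a/S_se + τ_m/S_su = 163.65/388 + 354.42/722 = 0.42178 + 0.49089 = 0.91267
n_f = 1/0.91267 = 1.096

1.10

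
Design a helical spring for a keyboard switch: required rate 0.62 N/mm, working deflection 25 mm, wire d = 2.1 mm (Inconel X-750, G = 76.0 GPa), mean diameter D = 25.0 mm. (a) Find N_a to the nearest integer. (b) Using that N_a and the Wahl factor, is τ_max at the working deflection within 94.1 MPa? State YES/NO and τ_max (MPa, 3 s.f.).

N_a = Gd⁴/(8D³k) = (76.0×10³)(2.1⁴)/(8·25.0³·0.62) = 19.07 → N_a = 19
Actual rate k = Gd⁴/(8D³·19) = 0.62234 N/mm
Working load F = kδ = 0.62234·25 = 15.558 N
C = 25.0/2.1 = 11.9048; K_W = (4C−1)/(4C−4)+0.615/C = 1.1204
τ_max = K_W·8FD/(πd³) = 1.1204·106.95 = 119.83 MPa
τ_max > 94.1 MPa → exceeds allowable

(a) 19 coils; (b) NO, τ_max = 120 MPa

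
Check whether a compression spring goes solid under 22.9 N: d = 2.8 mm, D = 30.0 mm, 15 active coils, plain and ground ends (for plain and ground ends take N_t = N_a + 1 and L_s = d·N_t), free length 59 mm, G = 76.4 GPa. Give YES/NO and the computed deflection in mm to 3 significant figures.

YES, δ = 15.8 mm

k = Gd⁴/(8D³N_a) = (76.4×10³)(2.8⁴)/(8·30.0³·15) = 1.4494 N/mm
N_t = 16; L_s = 2.8·16 = 44.8 mm; δ_solid = L₀ − L_s = 59 − 44.8 = 14.2 mm
δ = F/k = 22.9/1.4494 = 15.8 mm
δ ≥ δ_solid → spring goes solid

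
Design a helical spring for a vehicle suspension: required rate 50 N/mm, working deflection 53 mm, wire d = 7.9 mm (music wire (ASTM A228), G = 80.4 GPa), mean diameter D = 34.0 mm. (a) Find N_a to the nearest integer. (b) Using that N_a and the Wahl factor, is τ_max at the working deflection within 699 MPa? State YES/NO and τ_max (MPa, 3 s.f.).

(a) 20 coils; (b) YES, τ_max = 635 MPa

N_a = Gd⁴/(8D³k) = (80.4×10³)(7.9⁴)/(8·34.0³·50) = 19.92 → N_a = 20
Actual rate k = Gd⁴/(8D³·20) = 49.798 N/mm
Working load F = kδ = 49.798·53 = 2639.3 N
C = 34.0/7.9 = 4.3038; K_W = (4C−1)/(4C−4)+0.615/C = 1.3699
τ_max = K_W·8FD/(πd³) = 1.3699·463.47 = 634.91 MPa
τ_max ≤ 699 MPa → acceptable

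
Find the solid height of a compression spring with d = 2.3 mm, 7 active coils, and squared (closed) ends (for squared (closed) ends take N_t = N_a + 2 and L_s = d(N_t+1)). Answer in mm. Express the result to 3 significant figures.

squared (closed) ends: N_t = N_a + 2 = 7 + 2 = 9
L_s = d·(N_t+1) = 2.3 × 10 = 23 mm

23.0 mm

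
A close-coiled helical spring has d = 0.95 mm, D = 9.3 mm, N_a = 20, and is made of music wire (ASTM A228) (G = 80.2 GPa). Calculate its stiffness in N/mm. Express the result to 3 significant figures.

k = Gd⁴/(8D³N_a) = (80.2×10³ × 0.95⁴) / (8 × 9.3³ × 20)
  = 65323.4 / 128697 = 0.50757 N/mm

0.508 N/mm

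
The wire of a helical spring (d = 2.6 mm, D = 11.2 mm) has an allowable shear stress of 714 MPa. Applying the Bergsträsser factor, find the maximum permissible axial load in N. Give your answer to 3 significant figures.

C = D/d = 11.2/2.6 = 4.3077
K_B = (4C+2)/(4C−3) = 19.231/14.231 = 1.3514
τ_max = K·8FD/(πd³) → F_max = τ_allow·πd³/(8DK)
F_max = 714·π·2.6³/(8·11.2·1.3514) = 39425/121.08 = 325.61 N

326 N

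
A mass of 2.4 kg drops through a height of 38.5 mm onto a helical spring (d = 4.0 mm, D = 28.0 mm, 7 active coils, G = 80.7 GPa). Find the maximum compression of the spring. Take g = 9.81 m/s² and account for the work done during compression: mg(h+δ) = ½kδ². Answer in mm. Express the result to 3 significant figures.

11.9 mm

k = Gd⁴/(8D³N_a) = (80.7×10³)(4.0⁴)/(8·28.0³·7) = 16.805 N/mm
W = mg = 2.4 × 9.81 = 23.544 N
½kδ² − Wδ − Wh = 0 → δ = (W + √(W² + 2kWh))/k
δ = (23.544 + √(554.32 + 30466.5))/16.805 = (23.544 + 176.13)/16.805 = 11.881 mm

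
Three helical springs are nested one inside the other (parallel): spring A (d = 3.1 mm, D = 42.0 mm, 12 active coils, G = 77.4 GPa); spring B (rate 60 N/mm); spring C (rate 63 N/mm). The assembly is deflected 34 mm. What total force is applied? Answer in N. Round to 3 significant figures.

4220 N

k_A = Gd⁴/(8D³N_a) = (77.4×10³)(3.1⁴)/(8·42.0³·12) = 1.005 N/mm
Parallel: k_eq = 1.005 + 60 + 63 = 124.01 N/mm
F = k_eq·δ = 124.01·34 = 4216.2 N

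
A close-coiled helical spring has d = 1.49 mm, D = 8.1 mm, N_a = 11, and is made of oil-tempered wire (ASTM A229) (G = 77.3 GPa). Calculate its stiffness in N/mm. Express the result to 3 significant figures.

k = Gd⁴/(8D³N_a) = (77.3×10³ × 1.49⁴) / (8 × 8.1³ × 11)
  = 381000 / 46766.8 = 8.1468 N/mm

8.15 N/mm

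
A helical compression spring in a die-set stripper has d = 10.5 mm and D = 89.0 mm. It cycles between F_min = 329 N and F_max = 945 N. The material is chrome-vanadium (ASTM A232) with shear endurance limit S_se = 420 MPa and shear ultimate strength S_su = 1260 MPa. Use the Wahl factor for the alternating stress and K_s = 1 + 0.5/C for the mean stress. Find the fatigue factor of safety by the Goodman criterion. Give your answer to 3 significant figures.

3.66

C = D/d = 89.0/10.5 = 8.4762; K_W = (4C−1)/(4C−4)+0.615/C = 1.1729; K_s = 1+0.5/C = 1.0590
F_a = (F_max−F_min)/2 = 308 N; F_m = (F_max+F_min)/2 = 637 N
τ_a = K_W·8F_aD/(πd³) = 1.1729 × 60.299 = 70.724 MPa
τ_m = K_s·8F_mD/(πd³) = 1.0590 × 124.71 = 132.07 MPa
Goodman: 1/n_f = τ_a/S_se + τ_m/S_su = 70.724/420 + 132.07/1260 = 0.16839 + 0.10481 = 0.2732
n_f = 1/0.2732 = 3.66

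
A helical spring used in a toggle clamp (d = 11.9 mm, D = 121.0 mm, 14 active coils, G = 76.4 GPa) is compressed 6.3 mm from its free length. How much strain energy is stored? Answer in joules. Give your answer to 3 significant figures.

k = Gd⁴/(8D³N_a) = (76.4×10³)(11.9⁴)/(8·121.0³·14) = 7.7216 N/mm
U = ½kδ² = 0.5 × 7.7216 × 6.3² = 153.24 N·mm = 0.15324 J

0.153 J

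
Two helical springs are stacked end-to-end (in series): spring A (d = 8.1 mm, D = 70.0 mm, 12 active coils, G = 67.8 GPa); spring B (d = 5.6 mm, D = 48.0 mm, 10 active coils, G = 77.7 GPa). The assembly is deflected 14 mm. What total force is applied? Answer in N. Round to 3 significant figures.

k_A = Gd⁴/(8D³N_a) = (67.8×10³)(8.1⁴)/(8·70.0³·12) = 8.8635 N/mm
k_B = Gd⁴/(8D³N_a) = (77.7×10³)(5.6⁴)/(8·48.0³·10) = 8.6369 N/mm
Series: 1/k_eq = 1/8.8635 + 1/8.6369 = 0.2286; k_eq = 4.3744 N/mm
F = k_eq·δ = 4.3744·14 = 61.241 N

61.2 N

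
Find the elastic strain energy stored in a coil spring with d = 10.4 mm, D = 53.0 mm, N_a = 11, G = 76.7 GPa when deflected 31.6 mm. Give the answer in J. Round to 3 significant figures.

k = Gd⁴/(8D³N_a) = (76.7×10³)(10.4⁴)/(8·53.0³·11) = 68.489 N/mm
U = ½kδ² = 0.5 × 68.489 × 31.6² = 34195 N·mm = 34.195 J

34.2 J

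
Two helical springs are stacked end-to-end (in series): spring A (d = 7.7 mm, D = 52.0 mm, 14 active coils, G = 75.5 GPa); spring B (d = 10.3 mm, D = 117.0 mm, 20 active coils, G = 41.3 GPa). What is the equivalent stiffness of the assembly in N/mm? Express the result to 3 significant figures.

k_A = Gd⁴/(8D³N_a) = (75.5×10³)(7.7⁴)/(8·52.0³·14) = 16.853 N/mm
k_B = Gd⁴/(8D³N_a) = (41.3×10³)(10.3⁴)/(8·117.0³·20) = 1.8139 N/mm
Series: 1/k_eq = 1/16.853 + 1/1.8139 = 0.61062; k_eq = 1.6377 N/mm

1.64 N/mm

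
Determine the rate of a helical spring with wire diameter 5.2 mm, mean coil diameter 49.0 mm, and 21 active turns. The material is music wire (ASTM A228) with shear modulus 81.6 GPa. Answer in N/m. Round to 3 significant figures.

k = Gd⁴/(8D³N_a) = (81.6×10³ × 5.2⁴) / (8 × 49.0³ × 21)
  = 5.96628e+07 / 1.9765e+07 = 3.0186 N/mm = 3018.6 N/m

3020 N/m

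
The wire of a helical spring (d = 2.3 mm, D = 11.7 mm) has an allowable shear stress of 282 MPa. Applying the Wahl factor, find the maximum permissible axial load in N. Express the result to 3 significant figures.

C = D/d = 11.7/2.3 = 5.0870
K_W = (4C−1)/(4C−4) + 0.615/C = 19.348/16.348 + 0.1209 = 1.3044
τ_max = K·8FD/(πd³) → F_max = τ_allow·πd³/(8DK)
F_max = 282·π·2.3³/(8·11.7·1.3044) = 10779/122.09 = 88.286 N

88.3 N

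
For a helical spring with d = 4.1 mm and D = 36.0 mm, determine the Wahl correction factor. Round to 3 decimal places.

C = D/d = 36.0/4.1 = 8.7805
K_W = (4C−1)/(4C−4) + 0.615/C = 34.122/31.122 + 0.0700 = 1.1664

1.166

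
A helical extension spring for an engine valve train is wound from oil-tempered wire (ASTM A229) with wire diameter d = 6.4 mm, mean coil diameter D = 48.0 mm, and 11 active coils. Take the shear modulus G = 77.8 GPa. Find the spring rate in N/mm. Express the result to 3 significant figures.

k = Gd⁴/(8D³N_a) = (77.8×10³ × 6.4⁴) / (8 × 48.0³ × 11)
  = 1.30527e+08 / 9.7321e+06 = 13.412 N/mm

13.4 N/mm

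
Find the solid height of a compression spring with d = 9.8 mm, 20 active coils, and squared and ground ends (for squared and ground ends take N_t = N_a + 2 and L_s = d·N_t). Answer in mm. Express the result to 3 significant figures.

216 mm

squared and ground ends: N_t = N_a + 2 = 20 + 2 = 22
L_s = d·N_t = 9.8 × 22 = 215.6 mm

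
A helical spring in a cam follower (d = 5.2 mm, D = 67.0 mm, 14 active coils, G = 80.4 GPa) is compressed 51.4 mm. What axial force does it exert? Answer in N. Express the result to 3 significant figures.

89.7 N

k = Gd⁴/(8D³N_a) = (80.4×10³)(5.2⁴)/(8·67.0³·14) = 1.7451 N/mm
F = k·δ = 1.7451 × 51.4 = 89.7 N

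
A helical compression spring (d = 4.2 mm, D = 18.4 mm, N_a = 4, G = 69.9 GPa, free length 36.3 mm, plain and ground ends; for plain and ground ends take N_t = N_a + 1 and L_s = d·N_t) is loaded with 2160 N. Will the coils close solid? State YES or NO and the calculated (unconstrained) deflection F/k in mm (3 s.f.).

k = Gd⁴/(8D³N_a) = (69.9×10³)(4.2⁴)/(8·18.4³·4) = 109.11 N/mm
N_t = 5; L_s = 4.2·5 = 21 mm; δ_solid = L₀ − L_s = 36.3 − 21 = 15.3 mm
δ = F/k = 2160/109.11 = 19.796 mm
δ ≥ δ_solid → spring goes solid

YES, δ = 19.8 mm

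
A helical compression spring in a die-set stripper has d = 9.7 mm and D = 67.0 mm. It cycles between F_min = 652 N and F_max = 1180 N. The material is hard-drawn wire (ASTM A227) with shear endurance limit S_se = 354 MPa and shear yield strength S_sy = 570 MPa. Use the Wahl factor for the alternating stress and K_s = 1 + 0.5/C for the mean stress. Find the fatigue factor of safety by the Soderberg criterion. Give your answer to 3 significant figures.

C = D/d = 67.0/9.7 = 6.9072; K_W = (4C−1)/(4C−4)+0.615/C = 1.2160; K_s = 1+0.5/C = 1.0724
F_a = (F_max−F_min)/2 = 264 N; F_m = (F_max+F_min)/2 = 916 N
τ_a = K_W·8F_aD/(πd³) = 1.2160 × 49.352 = 60.012 MPa
τ_m = K_s·8F_mD/(πd³) = 1.0724 × 171.24 = 183.63 MPa
Soderberg: 1/n_f = τ_a/S_se + τ_m/S_sy = 60.012/354 + 183.63/570 = 0.16953 + 0.32216 = 0.49169
n_f = 1/0.49169 = 2.034

2.03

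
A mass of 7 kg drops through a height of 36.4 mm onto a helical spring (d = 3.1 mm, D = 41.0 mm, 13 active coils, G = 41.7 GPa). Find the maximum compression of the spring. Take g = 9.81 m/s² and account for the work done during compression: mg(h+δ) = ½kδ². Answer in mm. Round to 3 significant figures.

288 mm

k = Gd⁴/(8D³N_a) = (41.7×10³)(3.1⁴)/(8·41.0³·13) = 0.53728 N/mm
W = mg = 7 × 9.81 = 68.67 N
½kδ² − Wδ − Wh = 0 → δ = (W + √(W² + 2kWh))/k
δ = (68.67 + √(4715.6 + 2685.94))/0.53728 = (68.67 + 86.032)/0.53728 = 287.94 mm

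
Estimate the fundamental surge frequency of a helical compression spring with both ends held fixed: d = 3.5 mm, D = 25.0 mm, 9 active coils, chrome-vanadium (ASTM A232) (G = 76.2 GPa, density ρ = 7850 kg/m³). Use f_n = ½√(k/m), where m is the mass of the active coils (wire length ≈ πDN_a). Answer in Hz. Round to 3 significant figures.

218 Hz

k = Gd⁴/(8D³N_a) = (76.2×10³)(3.5⁴)/(8·25.0³·9) = 10.164 N/mm = 10164 N/m
Wire length L = πDN_a = π·25.0·9 = 706.86 mm
m = ρ·(πd²/4)·L = 7850 × 9.6211×10⁻⁶ m² × 0.70686 m = 0.053386 kg
f_n = ½√(k/m) = 0.5·√(10164/0.053386) = 0.5·√(1.9039e+05) = 218.17 Hz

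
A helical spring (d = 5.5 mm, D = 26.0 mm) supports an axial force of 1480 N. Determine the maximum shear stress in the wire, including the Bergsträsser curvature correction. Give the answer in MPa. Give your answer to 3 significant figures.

Spring index C = D/d = 26.0/5.5 = 4.7273
K_B = (4C+2)/(4C−3) = 20.909/15.909 = 1.3143
τ₀ = 8FD/(πd³) = 8·1480·26.0/(π·5.5³) = 307840/522.68 = 588.96 MPa
τ_max = K·τ₀ = 1.3143 × 588.96 = 774.06 MPa

774 MPa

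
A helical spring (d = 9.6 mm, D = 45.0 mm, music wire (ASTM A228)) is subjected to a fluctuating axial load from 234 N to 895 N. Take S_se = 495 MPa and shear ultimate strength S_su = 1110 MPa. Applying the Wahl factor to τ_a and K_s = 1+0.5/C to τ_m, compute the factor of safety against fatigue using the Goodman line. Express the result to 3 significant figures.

5.31

C = D/d = 45.0/9.6 = 4.6875; K_W = (4C−1)/(4C−4)+0.615/C = 1.3346; K_s = 1+0.5/C = 1.1067
F_a = (F_max−F_min)/2 = 330.5 N; F_m = (F_max+F_min)/2 = 564.5 N
τ_a = K_W·8F_aD/(πd³) = 1.3346 × 42.807 = 57.129 MPa
τ_m = K_s·8F_mD/(πd³) = 1.1067 × 73.114 = 80.913 MPa
Goodman: 1/n_f = τ_a/S_se + τ_m/S_su = 57.129/495 + 80.913/1110 = 0.11541 + 0.07289 = 0.18831
n_f = 1/0.18831 = 5.31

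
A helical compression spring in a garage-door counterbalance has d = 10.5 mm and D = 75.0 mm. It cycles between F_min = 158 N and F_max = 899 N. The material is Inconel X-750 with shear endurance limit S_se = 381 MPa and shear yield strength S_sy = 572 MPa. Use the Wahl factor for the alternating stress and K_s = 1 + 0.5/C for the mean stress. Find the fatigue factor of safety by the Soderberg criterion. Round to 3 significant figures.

C = D/d = 75.0/10.5 = 7.1429; K_W = (4C−1)/(4C−4)+0.615/C = 1.2082; K_s = 1+0.5/C = 1.0700
F_a = (F_max−F_min)/2 = 370.5 N; F_m = (F_max+F_min)/2 = 528.5 N
τ_a = K_W·8F_aD/(πd³) = 1.2082 × 61.125 = 73.851 MPa
τ_m = K_s·8F_mD/(πd³) = 1.0700 × 87.192 = 93.296 MPa
Soderberg: 1/n_f = τ_a/S_se + τ_m/S_sy = 73.851/381 + 93.296/572 = 0.19384 + 0.16310 = 0.35694
n_f = 1/0.35694 = 2.802

2.80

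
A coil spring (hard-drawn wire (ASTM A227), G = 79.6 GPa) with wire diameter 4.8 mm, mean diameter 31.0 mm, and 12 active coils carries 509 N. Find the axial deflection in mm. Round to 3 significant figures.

34.5 mm

k = Gd⁴/(8D³N_a) = (79.6×10³)(4.8⁴)/(8·31.0³·12) = 14.775 N/mm
δ = F/k = 509 / 14.775 = 34.451 mm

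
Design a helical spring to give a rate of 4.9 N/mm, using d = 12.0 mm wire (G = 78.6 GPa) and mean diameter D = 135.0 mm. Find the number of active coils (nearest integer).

N_a = Gd⁴/(8D³k) = (78.6×10³ × 12.0⁴)/(8 × 135.0³ × 4.9)
    = 1.62985e+09 / 9.64467e+07 = 16.9 → 17 coils

17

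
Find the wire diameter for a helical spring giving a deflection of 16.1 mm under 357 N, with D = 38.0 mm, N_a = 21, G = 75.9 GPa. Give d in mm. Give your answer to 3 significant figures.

Required rate k = F/δ = 357/16.1 = 22.174 N/mm
d = (8D³N_a·k / G)^(1/4) = (8·38.0³·21·22.174 / (75.9×10³))^0.25
  = (2693.2)^0.25 = 7.2039 mm

7.20 mm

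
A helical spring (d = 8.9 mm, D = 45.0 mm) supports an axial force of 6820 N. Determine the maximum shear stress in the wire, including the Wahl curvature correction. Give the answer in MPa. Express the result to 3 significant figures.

1450 MPa

Spring index C = D/d = 45.0/8.9 = 5.0562
K_W = (4C−1)/(4C−4) + 0.615/C = 19.225/16.225 + 0.1216 = 1.3065
τ₀ = 8FD/(πd³) = 8·6820·45.0/(π·8.9³) = 2.4552e+06/2214.7 = 1108.6 MPa
τ_max = K·τ₀ = 1.3065 × 1108.6 = 1448.4 MPa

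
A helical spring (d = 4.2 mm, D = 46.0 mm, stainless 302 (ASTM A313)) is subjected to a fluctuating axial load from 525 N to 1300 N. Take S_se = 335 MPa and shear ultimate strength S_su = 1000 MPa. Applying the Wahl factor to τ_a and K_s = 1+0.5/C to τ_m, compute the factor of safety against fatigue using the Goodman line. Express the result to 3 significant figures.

0.279

C = D/d = 46.0/4.2 = 10.9524; K_W = (4C−1)/(4C−4)+0.615/C = 1.1315; K_s = 1+0.5/C = 1.0457
F_a = (F_max−F_min)/2 = 387.5 N; F_m = (F_max+F_min)/2 = 912.5 N
τ_a = K_W·8F_aD/(πd³) = 1.1315 × 612.66 = 693.24 MPa
τ_m = K_s·8F_mD/(πd³) = 1.0457 × 1442.7 = 1508.6 MPa
Goodman: 1/n_f = τ_a/S_se + τ_m/S_su = 693.24/335 + 1508.6/1000 = 2.06936 + 1.50859 = 3.5779
n_f = 1/3.5779 = 0.2795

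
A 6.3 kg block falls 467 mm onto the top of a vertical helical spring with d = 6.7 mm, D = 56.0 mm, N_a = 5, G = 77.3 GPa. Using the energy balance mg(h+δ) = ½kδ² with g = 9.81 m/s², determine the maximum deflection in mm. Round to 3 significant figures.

53.9 mm

k = Gd⁴/(8D³N_a) = (77.3×10³)(6.7⁴)/(8·56.0³·5) = 22.175 N/mm
W = mg = 6.3 × 9.81 = 61.803 N
½kδ² − Wδ − Wh = 0 → δ = (W + √(W² + 2kWh))/k
δ = (61.803 + √(3819.6 + 1.28e+06))/22.175 = (61.803 + 1133.1)/22.175 = 53.884 mm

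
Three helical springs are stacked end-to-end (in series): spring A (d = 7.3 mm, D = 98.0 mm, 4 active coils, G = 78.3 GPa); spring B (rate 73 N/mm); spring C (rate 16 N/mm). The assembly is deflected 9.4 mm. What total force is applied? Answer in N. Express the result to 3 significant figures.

k_A = Gd⁴/(8D³N_a) = (78.3×10³)(7.3⁴)/(8·98.0³·4) = 7.3829 N/mm
Series: 1/k_eq = 1/7.3829 + 1/73 + 1/16 = 0.21165; k_eq = 4.7248 N/mm
F = k_eq·δ = 4.7248·9.4 = 44.413 N

44.4 N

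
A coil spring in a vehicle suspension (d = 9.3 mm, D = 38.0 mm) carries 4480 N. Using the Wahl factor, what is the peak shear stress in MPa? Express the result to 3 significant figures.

751 MPa

Spring index C = D/d = 38.0/9.3 = 4.0860
K_W = (4C−1)/(4C−4) + 0.615/C = 15.344/12.344 + 0.1505 = 1.3935
τ₀ = 8FD/(πd³) = 8·4480·38.0/(π·9.3³) = 1.36192e+06/2527 = 538.96 MPa
τ_max = K·τ₀ = 1.3935 × 538.96 = 751.06 MPa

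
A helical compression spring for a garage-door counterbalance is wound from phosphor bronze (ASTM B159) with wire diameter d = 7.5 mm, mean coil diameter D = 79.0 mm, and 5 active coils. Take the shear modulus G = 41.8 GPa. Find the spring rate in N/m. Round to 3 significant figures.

6710 N/m

k = Gd⁴/(8D³N_a) = (41.8×10³ × 7.5⁴) / (8 × 79.0³ × 5)
  = 1.32258e+08 / 1.97216e+07 = 6.7063 N/mm = 6706.3 N/m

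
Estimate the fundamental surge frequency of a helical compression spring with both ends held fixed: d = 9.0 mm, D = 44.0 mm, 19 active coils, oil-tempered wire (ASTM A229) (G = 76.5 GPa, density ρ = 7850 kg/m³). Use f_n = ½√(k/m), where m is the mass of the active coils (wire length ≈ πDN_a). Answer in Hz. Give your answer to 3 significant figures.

86.0 Hz

k = Gd⁴/(8D³N_a) = (76.5×10³)(9.0⁴)/(8·44.0³·19) = 38.764 N/mm = 38764 N/m
Wire length L = πDN_a = π·44.0·19 = 2626.4 mm
m = ρ·(πd²/4)·L = 7850 × 63.617×10⁻⁶ m² × 2.6264 m = 1.3116 kg
f_n = ½√(k/m) = 0.5·√(38764/1.3116) = 0.5·√(29555) = 85.958 Hz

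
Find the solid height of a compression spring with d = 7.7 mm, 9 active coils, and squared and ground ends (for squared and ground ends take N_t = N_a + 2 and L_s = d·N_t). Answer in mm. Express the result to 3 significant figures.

84.7 mm

squared and ground ends: N_t = N_a + 2 = 9 + 2 = 11
L_s = d·N_t = 7.7 × 11 = 84.7 mm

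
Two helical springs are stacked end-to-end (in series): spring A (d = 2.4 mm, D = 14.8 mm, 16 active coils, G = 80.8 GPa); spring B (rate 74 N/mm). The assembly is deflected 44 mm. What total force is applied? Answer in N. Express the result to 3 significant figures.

261 N

k_A = Gd⁴/(8D³N_a) = (80.8×10³)(2.4⁴)/(8·14.8³·16) = 6.4604 N/mm
Series: 1/k_eq = 1/6.4604 + 1/74 = 0.1683; k_eq = 5.9417 N/mm
F = k_eq·δ = 5.9417·44 = 261.43 N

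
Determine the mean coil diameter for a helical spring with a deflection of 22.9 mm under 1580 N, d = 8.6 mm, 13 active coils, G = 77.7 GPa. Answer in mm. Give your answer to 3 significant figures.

Required rate k = F/δ = 1580/22.9 = 68.996 N/mm
D = (Gd⁴/(8N_a·k))^(1/3) = (77.7×10³·8.6⁴/(8·13·68.996))^(1/3)
  = (59232.5)^(1/3) = 38.9810 mm

39.0 mm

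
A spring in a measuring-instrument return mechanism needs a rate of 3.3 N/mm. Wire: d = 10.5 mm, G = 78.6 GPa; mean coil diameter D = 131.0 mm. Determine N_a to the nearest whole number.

N_a = Gd⁴/(8D³k) = (78.6×10³ × 10.5⁴)/(8 × 131.0³ × 3.3)
    = 9.55388e+08 / 5.93496e+07 = 16.1 → 16 coils

16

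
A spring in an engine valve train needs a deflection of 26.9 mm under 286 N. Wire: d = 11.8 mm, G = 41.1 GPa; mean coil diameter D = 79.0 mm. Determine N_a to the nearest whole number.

19

Required rate k = F/δ = 286/26.9 = 10.632 N/mm
N_a = Gd⁴/(8D³k) = (41.1×10³ × 11.8⁴)/(8 × 79.0³ × 10.632)
    = 7.96838e+08 / 4.19358e+07 = 19 → 19 coils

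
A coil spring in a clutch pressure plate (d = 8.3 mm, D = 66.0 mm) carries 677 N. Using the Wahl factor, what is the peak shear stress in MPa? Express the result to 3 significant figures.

Spring index C = D/d = 66.0/8.3 = 7.9518
K_W = (4C−1)/(4C−4) + 0.615/C = 30.807/27.807 + 0.0773 = 1.1852
τ₀ = 8FD/(πd³) = 8·677·66.0/(π·8.3³) = 357456/1796.3 = 198.99 MPa
τ_max = K·τ₀ = 1.1852 × 198.99 = 235.85 MPa

236 MPa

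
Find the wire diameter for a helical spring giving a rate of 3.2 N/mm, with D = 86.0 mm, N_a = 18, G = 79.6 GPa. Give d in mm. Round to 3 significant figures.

7.79 mm

d = (8D³N_a·k / G)^(1/4) = (8·86.0³·18·3.2 / (79.6×10³))^0.25
  = (3682.1)^0.25 = 7.7898 mm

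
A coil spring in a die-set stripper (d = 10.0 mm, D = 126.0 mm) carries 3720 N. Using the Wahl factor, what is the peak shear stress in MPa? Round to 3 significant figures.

1330 MPa

Spring index C = D/d = 126.0/10.0 = 12.6000
K_W = (4C−1)/(4C−4) + 0.615/C = 49.400/46.400 + 0.0488 = 1.1135
τ₀ = 8FD/(πd³) = 8·3720·126.0/(π·10.0³) = 3.74976e+06/3141.6 = 1193.6 MPa
τ_max = K·τ₀ = 1.1135 × 1193.6 = 1329 MPa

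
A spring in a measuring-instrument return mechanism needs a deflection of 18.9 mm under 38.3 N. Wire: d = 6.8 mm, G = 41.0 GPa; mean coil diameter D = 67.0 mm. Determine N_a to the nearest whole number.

18

Required rate k = F/δ = 38.3/18.9 = 2.0265 N/mm
N_a = Gd⁴/(8D³k) = (41.0×10³ × 6.8⁴)/(8 × 67.0³ × 2.0265)
    = 8.76636e+07 / 4.87586e+06 = 17.98 → 18 coils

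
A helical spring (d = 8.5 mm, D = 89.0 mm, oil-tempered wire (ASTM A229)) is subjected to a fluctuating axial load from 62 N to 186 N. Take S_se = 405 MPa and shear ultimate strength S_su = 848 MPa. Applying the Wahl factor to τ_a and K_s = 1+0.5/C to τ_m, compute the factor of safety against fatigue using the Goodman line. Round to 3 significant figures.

C = D/d = 89.0/8.5 = 10.4706; K_W = (4C−1)/(4C−4)+0.615/C = 1.1379; K_s = 1+0.5/C = 1.0478
F_a = (F_max−F_min)/2 = 62 N; F_m = (F_max+F_min)/2 = 124 N
τ_a = K_W·8F_aD/(πd³) = 1.1379 × 22.88 = 26.036 MPa
τ_m = K_s·8F_mD/(πd³) = 1.0478 × 45.761 = 47.946 MPa
Goodman: 1/n_f = τ_a/S_se + τ_m/S_su = 26.036/405 + 47.946/848 = 0.06429 + 0.05654 = 0.12083
n_f = 1/0.12083 = 8.276

8.28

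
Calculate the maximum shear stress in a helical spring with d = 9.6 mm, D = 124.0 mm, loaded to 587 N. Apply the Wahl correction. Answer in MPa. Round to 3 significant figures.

233 MPa

Spring index C = D/d = 124.0/9.6 = 12.9167
K_W = (4C−1)/(4C−4) + 0.615/C = 50.667/47.667 + 0.0476 = 1.1105
τ₀ = 8FD/(πd³) = 8·587·124.0/(π·9.6³) = 582304/2779.5 = 209.5 MPa
τ_max = K·τ₀ = 1.1105 × 209.5 = 232.66 MPa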